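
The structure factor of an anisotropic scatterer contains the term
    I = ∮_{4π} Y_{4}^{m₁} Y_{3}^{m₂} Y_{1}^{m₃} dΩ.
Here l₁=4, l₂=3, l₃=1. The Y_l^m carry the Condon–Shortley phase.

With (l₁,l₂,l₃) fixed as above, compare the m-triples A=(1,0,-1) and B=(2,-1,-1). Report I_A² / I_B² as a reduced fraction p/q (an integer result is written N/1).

Shared (l₁,l₂,l₃)=(4,3,1): N and (l;000)² cancel in I_A²/I_B².
A: Δ = 6!·2!·0!/9! = 1/252; Racah Σ t=3..3: t=3:−1/72 = -1/72; ⇒ 3j(4 3 1; 1 0 -1)² = 5/126, sgn -1
B: Δ = 6!·2!·0!/9! = 1/252; Racah Σ t=2..2: t=2:+1/96 = 1/96; ⇒ 3j(4 3 1; 2 -1 -1)² = 5/84, sgn +1
I_A²/I_B² = (5/126)/(5/84) = 2/3

2/3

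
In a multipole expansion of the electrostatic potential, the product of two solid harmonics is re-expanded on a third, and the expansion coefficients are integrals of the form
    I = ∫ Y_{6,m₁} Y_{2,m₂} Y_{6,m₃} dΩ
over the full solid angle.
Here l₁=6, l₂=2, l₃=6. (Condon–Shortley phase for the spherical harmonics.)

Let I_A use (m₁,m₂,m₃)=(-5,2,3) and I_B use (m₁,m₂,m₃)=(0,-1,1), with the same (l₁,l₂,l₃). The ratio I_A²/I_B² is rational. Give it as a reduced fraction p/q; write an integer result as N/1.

110/7

l's match ⇒ only the (l;m) 3-j factors differ between A and B.
A: triangle coeff Δ(6,2,6) = 1/90090; Σ_t [2,2]: t=2:+1/1451520 = 1/1451520; (3j)²=1/91 [(6 2 6; -5 2 3)], sign=-1
B: triangle coeff Δ(6,2,6) = 1/90090; Σ_t [0,1]: t=0:+1/34560 t=1:−1/28800 = -1/172800; (3j)²=1/1430 [(6 2 6; 0 -1 1)], sign=+1
I_A²/I_B² = (1/91)/(1/1430) = 110/7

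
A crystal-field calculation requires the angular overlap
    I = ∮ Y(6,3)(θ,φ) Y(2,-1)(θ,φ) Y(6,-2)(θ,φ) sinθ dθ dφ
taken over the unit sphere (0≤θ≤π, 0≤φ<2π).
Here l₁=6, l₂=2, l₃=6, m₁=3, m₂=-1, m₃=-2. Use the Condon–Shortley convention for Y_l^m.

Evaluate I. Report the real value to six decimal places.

-0.140463

Checks pass: Σm=0; 14 even; l₃=6∈[4,8].
(2·6+1)(2·2+1)(2·6+1) = 845
Δ: 2! 10! 2! / 15! → 1/90090
sum: t=0:+1/69120 t=1:−1/14400 t=2:+1/69120 = -7/172800
3j²(6 2 6; 0 0 0) = Δ·Π!·Σ² = 14/715  (sign -1)
sum: t=0:+1/60480 t=1:−1/161280 = 1/96768
3j²(6 2 6; 3 -1 -2) = Δ·Π!·Σ² = 15/1001  (sign +1)
combine: 4πI² = 845·14/715·15/1001 = 30/121
take √, sign -1: I = -0.14046335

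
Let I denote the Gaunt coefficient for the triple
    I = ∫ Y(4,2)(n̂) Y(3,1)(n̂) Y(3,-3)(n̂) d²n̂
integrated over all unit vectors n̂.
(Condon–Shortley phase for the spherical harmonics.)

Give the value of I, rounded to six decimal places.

Checks pass: Σm=0; 10 even; l₃=3∈[1,7].
(2·4+1)(2·3+1)(2·3+1) = 441
Δ: 4! 4! 2! / 11! → 1/34650
sum: t=1:−1/72 t=2:+1/16 t=3:−1/72 = 5/144
3j²(4 3 3; 0 0 0) = Δ·Π!·Σ² = 2/77  (sign -1)
sum: t=2:+1/192 = 1/192
3j²(4 3 3; 2 1 -3) = Δ·Π!·Σ² = 3/77  (sign +1)
combine: 4πI² = 441·2/77·3/77 = 54/121
take √, sign -1: I = -0.18845135

-0.188451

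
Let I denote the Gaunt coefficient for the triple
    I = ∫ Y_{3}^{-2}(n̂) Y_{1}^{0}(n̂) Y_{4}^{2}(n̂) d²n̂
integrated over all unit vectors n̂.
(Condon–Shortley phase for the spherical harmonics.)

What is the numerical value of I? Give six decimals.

0.213244

Checks pass: Σm=0; 8 even; l₃=4∈[2,4].
(2·3+1)(2·1+1)(2·4+1) = 189
Δ: 0! 6! 2! / 9! → 1/252
sum: t=0:+1/36 = 1/36
3j²(3 1 4; 0 0 0) = Δ·Π!·Σ² = 4/63  (sign +1)
sum: t=0:+1/120 = 1/120
3j²(3 1 4; -2 0 2) = Δ·Π!·Σ² = 1/21  (sign +1)
combine: 4πI² = 189·4/63·1/21 = 4/7
take √, sign +1: I = 0.21324362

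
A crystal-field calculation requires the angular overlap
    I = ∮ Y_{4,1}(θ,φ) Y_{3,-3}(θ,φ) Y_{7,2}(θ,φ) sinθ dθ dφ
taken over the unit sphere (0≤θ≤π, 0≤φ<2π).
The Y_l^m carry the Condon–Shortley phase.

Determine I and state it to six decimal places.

Checks pass: Σm=0; 14 even; l₃=7∈[1,7].
(2·4+1)(2·3+1)(2·7+1) = 945
Δ: 0! 8! 6! / 15! → 1/45045
sum: t=0:+1/20736 = 1/20736
3j²(4 3 7; 0 0 0) = Δ·Π!·Σ² = 35/1287  (sign -1)
sum: t=0:+1/518400 = 1/518400
3j²(4 3 7; 1 -3 2) = Δ·Π!·Σ² = 4/2145  (sign -1)
combine: 4πI² = 945·35/1287·4/2145 = 980/20449
take √, sign +1: I = 0.06175499

0.061755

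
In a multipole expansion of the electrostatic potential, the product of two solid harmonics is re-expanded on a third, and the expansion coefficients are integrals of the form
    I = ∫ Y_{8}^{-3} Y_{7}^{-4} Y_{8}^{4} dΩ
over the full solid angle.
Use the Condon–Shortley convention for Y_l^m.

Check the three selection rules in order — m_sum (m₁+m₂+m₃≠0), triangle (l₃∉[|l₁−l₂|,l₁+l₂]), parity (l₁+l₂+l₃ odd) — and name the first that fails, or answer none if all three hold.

m_sum

azimuthal sum: -3 − 4 + 4 = -3  ✗
1 ≤ 8 ≤ 15 (triangle on l)
L = 8 + 7 + 8 = 23 (odd)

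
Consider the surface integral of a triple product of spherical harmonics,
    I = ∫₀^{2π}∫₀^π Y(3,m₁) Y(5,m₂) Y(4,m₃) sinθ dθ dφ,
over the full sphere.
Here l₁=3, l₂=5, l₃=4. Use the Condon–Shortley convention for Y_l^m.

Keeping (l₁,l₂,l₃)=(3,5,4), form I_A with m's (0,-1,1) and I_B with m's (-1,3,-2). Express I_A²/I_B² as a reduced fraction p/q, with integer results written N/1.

361/567

l's match ⇒ only the (l;m) 3-j factors differ between A and B.
A: triangle coeff Δ(3,5,4) = 1/180180; Σ_t [1,3]: t=1:−1/432 t=2:+1/192 t=3:−1/1440 = 19/8640; (3j)²=361/30030 [(3 5 4; 0 -1 1)], sign=-1
B: triangle coeff Δ(3,5,4) = 1/180180; Σ_t [2,4]: t=2:+1/5760 t=3:−1/720 t=4:+1/2304 = -1/1280; (3j)²=27/1430 [(3 5 4; -1 3 -2)], sign=-1
I_A²/I_B² = (361/30030)/(27/1430) = 361/567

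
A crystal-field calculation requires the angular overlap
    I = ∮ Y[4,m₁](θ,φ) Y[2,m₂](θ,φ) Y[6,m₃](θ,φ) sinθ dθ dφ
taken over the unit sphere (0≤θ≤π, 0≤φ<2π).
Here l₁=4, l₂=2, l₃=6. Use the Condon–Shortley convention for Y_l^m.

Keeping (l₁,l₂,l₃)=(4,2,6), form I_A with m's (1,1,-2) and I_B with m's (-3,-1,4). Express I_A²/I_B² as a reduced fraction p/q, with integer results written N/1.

Same 4,2,6: normalisation and zero-m 3j drop out of the ratio.
A: Δ: 0! 8! 4! / 13! → 1/6435; sum: t=0:+1/4320 = 1/4320; 3j²(4 2 6; 1 1 -2) = Δ·Π!·Σ² = 224/6435  (sign +1)
B: Δ: 0! 8! 4! / 13! → 1/6435; sum: t=0:+1/30240 = 1/30240; 3j²(4 2 6; -3 -1 4) = Δ·Π!·Σ² = 16/429  (sign +1)
I_A²/I_B² = (224/6435)/(16/429) = 14/15

14/15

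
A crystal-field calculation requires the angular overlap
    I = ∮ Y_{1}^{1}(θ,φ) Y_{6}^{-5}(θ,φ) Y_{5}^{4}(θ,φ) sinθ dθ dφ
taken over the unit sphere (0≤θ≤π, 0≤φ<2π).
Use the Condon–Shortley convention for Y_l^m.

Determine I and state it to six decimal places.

Checks pass: Σm=0; 12 even; l₃=5∈[5,7].
(2·1+1)(2·6+1)(2·5+1) = 429
Δ: 2! 0! 10! / 13! → 1/858
sum: t=1:−1/14400 = -1/14400
3j²(1 6 5; 0 0 0) = Δ·Π!·Σ² = 6/143  (sign +1)
sum: t=0:+1/725760 = 1/725760
3j²(1 6 5; 1 -5 4) = Δ·Π!·Σ² = 5/78  (sign -1)
combine: 4πI² = 429·6/143·5/78 = 15/13
take √, sign -1: I = -0.30301841

-0.303018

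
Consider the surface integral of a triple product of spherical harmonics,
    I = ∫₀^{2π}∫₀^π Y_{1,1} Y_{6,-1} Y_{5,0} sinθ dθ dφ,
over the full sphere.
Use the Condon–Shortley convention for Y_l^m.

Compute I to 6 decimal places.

Checks pass: Σm=0; 12 even; l₃=5∈[5,7].
(2·1+1)(2·6+1)(2·5+1) = 429
Δ: 2! 0! 10! / 13! → 1/858
sum: t=1:−1/14400 = -1/14400
3j²(1 6 5; 0 0 0) = Δ·Π!·Σ² = 6/143  (sign +1)
sum: t=0:+1/28800 = 1/28800
3j²(1 6 5; 1 -1 0) = Δ·Π!·Σ² = 7/286  (sign -1)
combine: 4πI² = 429·6/143·7/286 = 63/143
take √, sign -1: I = -0.18723944

-0.187239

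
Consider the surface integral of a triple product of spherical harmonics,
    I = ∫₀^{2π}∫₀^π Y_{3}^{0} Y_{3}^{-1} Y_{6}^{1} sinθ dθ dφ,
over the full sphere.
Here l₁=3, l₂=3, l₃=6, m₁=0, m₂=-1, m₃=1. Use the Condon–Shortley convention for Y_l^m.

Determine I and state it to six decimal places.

-0.221775

Checks pass: Σm=0; 12 even; l₃=6∈[0,6].
(2·3+1)(2·3+1)(2·6+1) = 637
Δ: 0! 6! 6! / 13! → 1/12012
sum: t=0:+1/1296 = 1/1296
3j²(3 3 6; 0 0 0) = Δ·Π!·Σ² = 100/3003  (sign +1)
sum: t=0:+1/1728 = 1/1728
3j²(3 3 6; 0 -1 1) = Δ·Π!·Σ² = 25/858  (sign -1)
combine: 4πI² = 637·100/3003·25/858 = 8750/14157
take √, sign -1: I = -0.22177545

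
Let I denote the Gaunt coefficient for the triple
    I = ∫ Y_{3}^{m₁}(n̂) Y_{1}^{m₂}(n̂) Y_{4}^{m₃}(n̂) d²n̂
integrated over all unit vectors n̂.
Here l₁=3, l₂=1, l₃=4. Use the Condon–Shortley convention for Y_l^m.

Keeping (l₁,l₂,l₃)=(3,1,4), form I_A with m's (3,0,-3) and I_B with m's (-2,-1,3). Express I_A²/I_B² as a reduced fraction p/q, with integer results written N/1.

1/3

Shared (l₁,l₂,l₃)=(3,1,4): N and (l;000)² cancel in I_A²/I_B².
A: Δ = 0!·6!·2!/9! = 1/252; Racah Σ t=0..0: t=0:+1/720 = 1/720; ⇒ 3j(3 1 4; 3 0 -3)² = 1/36, sgn -1
B: Δ = 0!·6!·2!/9! = 1/252; Racah Σ t=0..0: t=0:+1/240 = 1/240; ⇒ 3j(3 1 4; -2 -1 3)² = 1/12, sgn -1
I_A²/I_B² = (1/36)/(1/12) = 1/3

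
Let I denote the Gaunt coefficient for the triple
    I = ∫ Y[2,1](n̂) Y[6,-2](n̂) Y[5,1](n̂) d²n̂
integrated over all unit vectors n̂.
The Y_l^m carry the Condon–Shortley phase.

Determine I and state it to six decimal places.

0.000000

Σlᵢ=13 odd — θ-integrand is odd under cosθ→−cosθ; I=0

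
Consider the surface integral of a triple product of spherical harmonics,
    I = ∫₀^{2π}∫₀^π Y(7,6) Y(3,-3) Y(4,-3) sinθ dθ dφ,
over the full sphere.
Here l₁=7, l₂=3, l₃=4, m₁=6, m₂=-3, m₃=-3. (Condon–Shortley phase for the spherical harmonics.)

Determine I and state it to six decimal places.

Rules hold: Σm=0, L=14 even, 4≤4≤10.
N = 15·7·9 = 945
Δ = 6!·8!·0!/15! = 1/45045
Racah Σ t=3..3: t=3:−1/20736 = -1/20736
⇒ 3j(7 3 4; 0 0 0)² = 35/1287, sgn -1
Racah Σ t=0..0: t=0:+1/3628800 = 1/3628800
⇒ 3j(7 3 4; 6 -3 -3)² = 4/105, sgn -1
4πI² = N·(3j₀)²·(3jₘ)² = 140/143
I = +1·√(0.979021/4π) = 0.27912007

0.279120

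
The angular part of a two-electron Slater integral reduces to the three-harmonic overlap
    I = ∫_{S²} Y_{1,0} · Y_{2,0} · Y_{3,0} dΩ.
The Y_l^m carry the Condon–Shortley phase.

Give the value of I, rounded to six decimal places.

m-sum 0 ✓  L=6 even ✓  1≤3≤3 ✓
Π(2lᵢ+1) = 3×5×7 = 105
triangle coeff Δ(1,2,3) = 1/105
Σ_t [0,0]: t=0:+1/4 = 1/4
(3j)²=3/35 [(1 2 3; 0 0 0)], sign=-1
(m-triple is (0,0,0) — same symbol as above.)
⇒ 4πI² = 27/35
I = (+1)√(27/35/(4π)) = 0.24776670

0.247767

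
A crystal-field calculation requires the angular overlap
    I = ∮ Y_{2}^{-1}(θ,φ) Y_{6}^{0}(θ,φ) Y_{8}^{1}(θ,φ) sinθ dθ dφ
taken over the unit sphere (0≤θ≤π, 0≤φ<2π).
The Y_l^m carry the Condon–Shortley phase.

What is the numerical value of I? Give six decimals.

m-sum 0 ✓  L=16 even ✓  4≤8≤8 ✓
Π(2lᵢ+1) = 5×13×17 = 1105
triangle coeff Δ(2,6,8) = 1/30940
Σ_t [0,0]: t=0:+1/2073600 = 1/2073600
(3j)²=28/1105 [(2 6 8; 0 0 0)], sign=+1
Σ_t [0,0]: t=0:+1/3110400 = 1/3110400
(3j)²=21/1105 [(2 6 8; -1 0 1)], sign=-1
⇒ 4πI² = 588/1105
I = (-1)√(588/1105/(4π)) = -0.20577973

-0.205780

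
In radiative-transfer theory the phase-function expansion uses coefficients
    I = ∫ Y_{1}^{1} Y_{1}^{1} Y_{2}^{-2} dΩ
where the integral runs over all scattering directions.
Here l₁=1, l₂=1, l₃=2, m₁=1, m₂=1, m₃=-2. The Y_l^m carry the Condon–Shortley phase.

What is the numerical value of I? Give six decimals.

0.309019

Checks pass: Σm=0; 4 even; l₃=2∈[0,2].
(2·1+1)(2·1+1)(2·2+1) = 45
Δ: 0! 2! 2! / 5! → 1/30
sum: t=0:+1/1 = 1/1
3j²(1 1 2; 0 0 0) = Δ·Π!·Σ² = 2/15  (sign +1)
sum: t=0:+1/4 = 1/4
3j²(1 1 2; 1 1 -2) = Δ·Π!·Σ² = 1/5  (sign +1)
combine: 4πI² = 45·2/15·1/5 = 6/5
take √, sign +1: I = 0.30901936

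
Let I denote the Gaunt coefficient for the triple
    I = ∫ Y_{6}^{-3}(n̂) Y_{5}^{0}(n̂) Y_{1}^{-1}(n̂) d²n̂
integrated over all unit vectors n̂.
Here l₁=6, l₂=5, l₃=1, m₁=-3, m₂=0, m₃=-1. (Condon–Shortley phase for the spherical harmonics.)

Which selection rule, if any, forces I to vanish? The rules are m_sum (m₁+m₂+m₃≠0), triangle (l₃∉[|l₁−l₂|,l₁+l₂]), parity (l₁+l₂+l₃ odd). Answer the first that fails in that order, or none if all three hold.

azimuthal sum: -3 + 0 − 1 = -4  ✗
1 ≤ 1 ≤ 11 (triangle on l)
L = 6 + 5 + 1 = 12 (even)

m_sum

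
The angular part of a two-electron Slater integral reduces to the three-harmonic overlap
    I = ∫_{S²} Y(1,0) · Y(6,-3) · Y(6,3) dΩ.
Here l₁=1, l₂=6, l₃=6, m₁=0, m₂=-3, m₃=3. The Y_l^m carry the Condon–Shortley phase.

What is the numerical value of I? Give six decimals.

l₁+l₂+l₃=13 is odd: 3j(l;000)=0 ⇒ I=0

0.000000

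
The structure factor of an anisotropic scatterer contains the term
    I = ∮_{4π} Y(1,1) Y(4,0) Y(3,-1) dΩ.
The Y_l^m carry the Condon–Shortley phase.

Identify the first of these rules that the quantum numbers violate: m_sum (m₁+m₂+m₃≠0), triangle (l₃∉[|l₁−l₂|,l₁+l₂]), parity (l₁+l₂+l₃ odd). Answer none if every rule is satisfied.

none

m₁+m₂+m₃ = 1 + 0 − 1 = 0  ✓
triangle: |1−4|=3 ≤ l₃=3 ≤ 1+4=5  ✓
parity: l₁+l₂+l₃ = 8 is even  ✓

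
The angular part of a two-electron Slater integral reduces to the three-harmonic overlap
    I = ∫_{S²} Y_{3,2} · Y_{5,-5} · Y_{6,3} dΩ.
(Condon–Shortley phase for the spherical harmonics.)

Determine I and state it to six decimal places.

m-sum 0 ✓  L=14 even ✓  2≤6≤8 ✓
Π(2lᵢ+1) = 7×11×13 = 1001
triangle coeff Δ(3,5,6) = 1/675675
Σ_t [0,2]: t=0:+1/8640 t=1:−1/2304 t=2:+1/8640 = -7/34560
(3j)²=7/429 [(3 5 6; 0 0 0)], sign=-1
Σ_t [0,0]: t=0:+1/483840 = 1/483840
(3j)²=6/1001 [(3 5 6; 2 -5 3)], sign=-1
⇒ 4πI² = 14/143
I = (+1)√(14/143/(4π)) = 0.08826552

0.088266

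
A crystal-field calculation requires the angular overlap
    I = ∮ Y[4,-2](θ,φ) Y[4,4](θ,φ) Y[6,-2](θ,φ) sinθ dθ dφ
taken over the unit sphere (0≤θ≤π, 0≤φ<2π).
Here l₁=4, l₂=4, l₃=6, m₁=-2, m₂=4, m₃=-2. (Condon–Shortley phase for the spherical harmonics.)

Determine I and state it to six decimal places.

Checks pass: Σm=0; 14 even; l₃=6∈[0,8].
(2·4+1)(2·4+1)(2·6+1) = 1053
Δ: 2! 6! 6! / 15! → 1/1261260
sum: t=0:+1/4608 t=1:−1/1296 t=2:+1/4608 = -7/20736
3j²(4 4 6; 0 0 0) = Δ·Π!·Σ² = 20/1287  (sign -1)
sum: t=2:+1/69120 = 1/69120
3j²(4 4 6; -2 4 -2) = Δ·Π!·Σ² = 4/429  (sign +1)
combine: 4πI² = 1053·20/1287·4/429 = 240/1573
take √, sign -1: I = -0.11018851

-0.110189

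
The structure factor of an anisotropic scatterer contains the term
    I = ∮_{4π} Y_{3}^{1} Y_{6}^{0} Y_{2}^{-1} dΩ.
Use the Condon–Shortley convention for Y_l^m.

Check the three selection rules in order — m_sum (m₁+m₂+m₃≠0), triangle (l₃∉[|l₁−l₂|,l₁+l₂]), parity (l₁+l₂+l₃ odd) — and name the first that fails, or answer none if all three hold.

triangle

azimuthal sum: 1 + 0 − 1 = 0  ✓
3 ≤ 2 ≤ 9 (triangle on l)  ✗
L = 3 + 6 + 2 = 11 (odd)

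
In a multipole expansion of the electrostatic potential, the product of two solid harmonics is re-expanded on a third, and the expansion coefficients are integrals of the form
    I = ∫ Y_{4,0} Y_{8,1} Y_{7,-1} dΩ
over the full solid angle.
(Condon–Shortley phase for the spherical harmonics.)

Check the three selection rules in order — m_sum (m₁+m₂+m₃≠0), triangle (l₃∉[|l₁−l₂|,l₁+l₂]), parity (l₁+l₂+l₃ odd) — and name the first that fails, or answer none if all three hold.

m₁+m₂+m₃ = 0 + 1 − 1 = 0  ✓
triangle: |4−8|=4 ≤ l₃=7 ≤ 4+8=12  ✓
parity: l₁+l₂+l₃ = 19 is odd  ✗

parity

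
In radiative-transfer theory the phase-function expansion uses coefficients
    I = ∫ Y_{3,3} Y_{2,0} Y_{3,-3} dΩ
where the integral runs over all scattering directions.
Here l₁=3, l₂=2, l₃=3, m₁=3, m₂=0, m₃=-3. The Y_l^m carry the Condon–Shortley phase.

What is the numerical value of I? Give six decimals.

Rules hold: Σm=0, L=8 even, 1≤3≤5.
N = 7·5·7 = 245
Δ = 2!·4!·2!/9! = 1/3780
Racah Σ t=0..2: t=0:+1/24 t=1:−1/4 t=2:+1/24 = -1/6
⇒ 3j(3 2 3; 0 0 0)² = 4/105, sgn +1
Racah Σ t=0..0: t=0:+1/96 = 1/96
⇒ 3j(3 2 3; 3 0 -3)² = 5/84, sgn +1
4πI² = N·(3j₀)²·(3jₘ)² = 5/9
I = +1·√(0.555556/4π) = 0.21026104

0.210261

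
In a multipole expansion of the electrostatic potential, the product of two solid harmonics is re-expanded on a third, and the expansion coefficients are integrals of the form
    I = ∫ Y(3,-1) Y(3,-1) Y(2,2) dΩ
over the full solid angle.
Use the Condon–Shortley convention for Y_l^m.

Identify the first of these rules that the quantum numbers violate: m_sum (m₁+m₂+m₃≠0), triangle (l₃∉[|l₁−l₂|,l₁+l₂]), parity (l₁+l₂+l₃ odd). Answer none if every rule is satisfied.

m₁+m₂+m₃ = -1 − 1 + 2 = 0  ✓
triangle: |3−3|=0 ≤ l₃=2 ≤ 3+3=6  ✓
parity: l₁+l₂+l₃ = 8 is even  ✓

none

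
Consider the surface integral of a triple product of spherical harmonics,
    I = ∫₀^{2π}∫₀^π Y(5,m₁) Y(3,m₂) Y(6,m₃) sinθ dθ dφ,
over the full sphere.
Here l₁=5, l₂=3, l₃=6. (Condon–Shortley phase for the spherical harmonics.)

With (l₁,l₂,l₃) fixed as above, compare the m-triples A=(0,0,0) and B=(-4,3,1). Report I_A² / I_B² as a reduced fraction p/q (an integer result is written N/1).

l's match ⇒ only the (l;m) 3-j factors differ between A and B.
A: triangle coeff Δ(5,3,6) = 1/675675; Σ_t [0,2]: t=0:+1/8640 t=1:−1/2304 t=2:+1/8640 = -7/34560; (3j)²=7/429 [(5 3 6; 0 0 0)], sign=-1
B: triangle coeff Δ(5,3,6) = 1/675675; Σ_t [2,2]: t=2:+1/241920 = 1/241920; (3j)²=4/1001 [(5 3 6; -4 3 1)], sign=-1
I_A²/I_B² = (7/429)/(4/1001) = 49/12

49/12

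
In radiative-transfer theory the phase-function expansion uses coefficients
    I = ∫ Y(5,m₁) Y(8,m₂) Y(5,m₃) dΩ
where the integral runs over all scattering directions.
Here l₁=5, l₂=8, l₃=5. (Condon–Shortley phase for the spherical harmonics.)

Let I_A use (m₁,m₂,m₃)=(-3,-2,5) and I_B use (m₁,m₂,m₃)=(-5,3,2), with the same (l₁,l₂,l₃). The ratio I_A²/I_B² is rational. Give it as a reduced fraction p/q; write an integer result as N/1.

4/11

Same 5,8,5: normalisation and zero-m 3j drop out of the ratio.
A: Δ: 8! 2! 8! / 19! → 1/37413090; sum: t=6:+1/116121600 = 1/116121600; 3j²(5 8 5; -3 -2 5) = Δ·Π!·Σ² = 70/46189  (sign +1)
B: Δ: 8! 2! 8! / 19! → 1/37413090; sum: t=8:+1/58060800 = 1/58060800; 3j²(5 8 5; -5 3 2) = Δ·Π!·Σ² = 35/8398  (sign -1)
I_A²/I_B² = (70/46189)/(35/8398) = 4/11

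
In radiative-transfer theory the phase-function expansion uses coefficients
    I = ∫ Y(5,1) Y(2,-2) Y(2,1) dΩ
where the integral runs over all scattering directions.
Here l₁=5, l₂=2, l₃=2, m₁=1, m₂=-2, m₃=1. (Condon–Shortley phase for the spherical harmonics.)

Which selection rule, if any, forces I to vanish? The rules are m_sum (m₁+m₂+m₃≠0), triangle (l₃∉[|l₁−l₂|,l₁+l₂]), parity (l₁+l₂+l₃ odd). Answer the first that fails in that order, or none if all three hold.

m₁+m₂+m₃ = 1 − 2 + 1 = 0  ✓
triangle: |5−2|=3 ≤ l₃=2 ≤ 5+2=7  ✗
parity: l₁+l₂+l₃ = 9 is odd

triangle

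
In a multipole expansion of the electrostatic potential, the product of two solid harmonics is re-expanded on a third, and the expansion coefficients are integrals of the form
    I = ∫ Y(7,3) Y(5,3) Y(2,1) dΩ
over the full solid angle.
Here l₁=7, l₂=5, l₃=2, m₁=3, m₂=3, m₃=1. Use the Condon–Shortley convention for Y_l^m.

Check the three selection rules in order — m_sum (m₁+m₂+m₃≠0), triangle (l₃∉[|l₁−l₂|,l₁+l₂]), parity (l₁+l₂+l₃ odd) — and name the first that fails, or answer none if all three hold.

m_sum

Σmᵢ = 7  ✗
l₃∈[|l₁−l₂|,l₁+l₂]=[2,12], have l₃=2
Σlᵢ = 14 ⇒ even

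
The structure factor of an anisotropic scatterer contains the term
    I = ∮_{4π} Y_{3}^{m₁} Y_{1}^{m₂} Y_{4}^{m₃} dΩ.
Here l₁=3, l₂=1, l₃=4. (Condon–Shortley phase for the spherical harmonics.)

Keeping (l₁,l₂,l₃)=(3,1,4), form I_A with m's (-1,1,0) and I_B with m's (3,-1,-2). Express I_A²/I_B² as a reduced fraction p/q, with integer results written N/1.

Same 3,1,4: normalisation and zero-m 3j drop out of the ratio.
A: Δ: 0! 6! 2! / 9! → 1/252; sum: t=0:+1/96 = 1/96; 3j²(3 1 4; -1 1 0) = Δ·Π!·Σ² = 1/42  (sign +1)
B: Δ: 0! 6! 2! / 9! → 1/252; sum: t=0:+1/1440 = 1/1440; 3j²(3 1 4; 3 -1 -2) = Δ·Π!·Σ² = 1/252  (sign +1)
I_A²/I_B² = (1/42)/(1/252) = 6/1

6/1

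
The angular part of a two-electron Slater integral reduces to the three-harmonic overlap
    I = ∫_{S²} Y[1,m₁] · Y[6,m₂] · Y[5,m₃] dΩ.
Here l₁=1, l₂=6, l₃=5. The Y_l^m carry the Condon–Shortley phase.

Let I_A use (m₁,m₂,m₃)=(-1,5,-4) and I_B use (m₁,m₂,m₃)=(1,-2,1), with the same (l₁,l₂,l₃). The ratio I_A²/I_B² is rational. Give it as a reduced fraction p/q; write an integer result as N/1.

Shared (l₁,l₂,l₃)=(1,6,5): N and (l;000)² cancel in I_A²/I_B².
A: Δ = 2!·0!·10!/13! = 1/858; Racah Σ t=2..2: t=2:+1/725760 = 1/725760; ⇒ 3j(1 6 5; -1 5 -4)² = 5/78, sgn -1
B: Δ = 2!·0!·10!/13! = 1/858; Racah Σ t=0..0: t=0:+1/34560 = 1/34560; ⇒ 3j(1 6 5; 1 -2 1)² = 14/429, sgn +1
I_A²/I_B² = (5/78)/(14/429) = 55/28

55/28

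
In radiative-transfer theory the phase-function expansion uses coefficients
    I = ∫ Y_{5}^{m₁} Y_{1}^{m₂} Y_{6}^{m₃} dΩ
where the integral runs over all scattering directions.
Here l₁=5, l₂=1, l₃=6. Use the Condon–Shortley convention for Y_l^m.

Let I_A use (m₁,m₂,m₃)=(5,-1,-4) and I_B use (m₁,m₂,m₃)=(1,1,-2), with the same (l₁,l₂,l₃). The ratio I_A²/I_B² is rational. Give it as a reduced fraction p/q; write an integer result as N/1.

1/28

l's match ⇒ only the (l;m) 3-j factors differ between A and B.
A: triangle coeff Δ(5,1,6) = 1/858; Σ_t [0,0]: t=0:+1/7257600 = 1/7257600; (3j)²=1/858 [(5 1 6; 5 -1 -4)], sign=+1
B: triangle coeff Δ(5,1,6) = 1/858; Σ_t [0,0]: t=0:+1/34560 = 1/34560; (3j)²=14/429 [(5 1 6; 1 1 -2)], sign=+1
I_A²/I_B² = (1/858)/(14/429) = 1/28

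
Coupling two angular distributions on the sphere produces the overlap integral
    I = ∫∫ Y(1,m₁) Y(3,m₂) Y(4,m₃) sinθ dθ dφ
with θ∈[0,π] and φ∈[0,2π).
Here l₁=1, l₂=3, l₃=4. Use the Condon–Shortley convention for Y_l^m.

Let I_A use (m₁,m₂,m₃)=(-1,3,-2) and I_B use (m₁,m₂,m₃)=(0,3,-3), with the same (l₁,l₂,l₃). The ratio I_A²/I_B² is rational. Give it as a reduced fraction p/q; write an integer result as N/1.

1/7

Shared (l₁,l₂,l₃)=(1,3,4): N and (l;000)² cancel in I_A²/I_B².
A: Δ = 0!·2!·6!/9! = 1/252; Racah Σ t=0..0: t=0:+1/1440 = 1/1440; ⇒ 3j(1 3 4; -1 3 -2)² = 1/252, sgn +1
B: Δ = 0!·2!·6!/9! = 1/252; Racah Σ t=0..0: t=0:+1/720 = 1/720; ⇒ 3j(1 3 4; 0 3 -3)² = 1/36, sgn -1
I_A²/I_B² = (1/252)/(1/36) = 1/7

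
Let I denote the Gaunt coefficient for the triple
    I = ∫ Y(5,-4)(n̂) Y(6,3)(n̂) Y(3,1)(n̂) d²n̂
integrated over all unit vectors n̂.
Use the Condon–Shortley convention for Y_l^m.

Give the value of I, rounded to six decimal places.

0.176531

Rules hold: Σm=0, L=14 even, 1≤3≤11.
N = 11·13·7 = 1001
Δ = 8!·2!·4!/15! = 1/675675
Racah Σ t=3..5: t=3:−1/8640 t=4:+1/2304 t=5:−1/8640 = 7/34560
⇒ 3j(5 6 3; 0 0 0)² = 7/429, sgn -1
Racah Σ t=7..8: t=7:−1/40320 t=8:+1/241920 = -1/48384
⇒ 3j(5 6 3; -4 3 1)² = 24/1001, sgn -1
4πI² = N·(3j₀)²·(3jₘ)² = 56/143
I = +1·√(0.391608/4π) = 0.17653103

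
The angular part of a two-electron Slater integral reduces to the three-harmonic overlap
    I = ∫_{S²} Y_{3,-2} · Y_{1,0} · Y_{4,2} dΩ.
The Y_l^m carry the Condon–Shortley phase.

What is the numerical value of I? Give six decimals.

0.213244

Checks pass: Σm=0; 8 even; l₃=4∈[2,4].
(2·3+1)(2·1+1)(2·4+1) = 189
Δ: 0! 6! 2! / 9! → 1/252
sum: t=0:+1/36 = 1/36
3j²(3 1 4; 0 0 0) = Δ·Π!·Σ² = 4/63  (sign +1)
sum: t=0:+1/120 = 1/120
3j²(3 1 4; -2 0 2) = Δ·Π!·Σ² = 1/21  (sign +1)
combine: 4πI² = 189·4/63·1/21 = 4/7
take √, sign +1: I = 0.21324362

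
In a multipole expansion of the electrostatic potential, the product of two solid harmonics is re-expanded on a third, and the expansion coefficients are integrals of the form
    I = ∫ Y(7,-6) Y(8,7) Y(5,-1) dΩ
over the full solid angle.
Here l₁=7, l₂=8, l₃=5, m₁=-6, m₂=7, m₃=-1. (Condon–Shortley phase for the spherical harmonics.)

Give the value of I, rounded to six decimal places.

Checks pass: Σm=0; 20 even; l₃=5∈[1,15].
(2·7+1)(2·8+1)(2·5+1) = 2805
Δ: 10! 4! 6! / 21! → 1/814773960
sum: t=3:−1/87091200 t=4:+1/4976640 t=5:−1/2073600 t=6:+1/4976640 t=7:−1/87091200 = -1/9676800
3j²(7 8 5; 0 0 0) = Δ·Π!·Σ² = 360/46189  (sign +1)
sum: t=9:−1/6270566400 t=10:+1/2612736000 = 1/4478976000
3j²(7 8 5; -6 7 -1) = Δ·Π!·Σ² = 1001/116280  (sign +1)
combine: 4πI² = 2805·360/46189·1001/116280 = 1155/6137
take √, sign +1: I = 0.12237931

0.122379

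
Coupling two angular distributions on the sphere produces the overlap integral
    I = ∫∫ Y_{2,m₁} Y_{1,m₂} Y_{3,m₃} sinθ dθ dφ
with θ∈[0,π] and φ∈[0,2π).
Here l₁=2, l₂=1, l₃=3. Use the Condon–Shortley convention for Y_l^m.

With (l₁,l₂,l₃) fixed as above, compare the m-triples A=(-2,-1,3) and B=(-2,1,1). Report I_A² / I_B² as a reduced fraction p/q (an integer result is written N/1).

15/1

Shared (l₁,l₂,l₃)=(2,1,3): N and (l;000)² cancel in I_A²/I_B².
A: Δ = 0!·4!·2!/7! = 1/105; Racah Σ t=0..0: t=0:+1/48 = 1/48; ⇒ 3j(2 1 3; -2 -1 3)² = 1/7, sgn +1
B: Δ = 0!·4!·2!/7! = 1/105; Racah Σ t=0..0: t=0:+1/48 = 1/48; ⇒ 3j(2 1 3; -2 1 1)² = 1/105, sgn +1
I_A²/I_B² = (1/7)/(1/105) = 15/1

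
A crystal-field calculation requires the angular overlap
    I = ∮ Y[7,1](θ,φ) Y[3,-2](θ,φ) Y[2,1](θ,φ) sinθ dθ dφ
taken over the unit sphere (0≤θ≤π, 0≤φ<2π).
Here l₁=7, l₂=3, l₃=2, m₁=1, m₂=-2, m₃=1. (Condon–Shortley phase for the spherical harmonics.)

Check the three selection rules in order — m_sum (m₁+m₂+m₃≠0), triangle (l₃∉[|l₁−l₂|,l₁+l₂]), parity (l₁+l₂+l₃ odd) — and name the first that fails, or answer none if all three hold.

m₁+m₂+m₃ = 1 − 2 + 1 = 0  ✓
triangle: |7−3|=4 ≤ l₃=2 ≤ 7+3=10  ✗
parity: l₁+l₂+l₃ = 12 is even

triangle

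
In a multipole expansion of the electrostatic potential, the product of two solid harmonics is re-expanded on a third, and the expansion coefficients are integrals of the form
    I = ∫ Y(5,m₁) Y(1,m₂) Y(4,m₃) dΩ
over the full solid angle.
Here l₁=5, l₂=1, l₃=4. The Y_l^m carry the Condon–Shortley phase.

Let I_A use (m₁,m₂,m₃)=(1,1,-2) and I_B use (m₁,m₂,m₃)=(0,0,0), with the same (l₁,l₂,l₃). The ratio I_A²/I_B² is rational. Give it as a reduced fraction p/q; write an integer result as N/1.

6/25

Same 5,1,4: normalisation and zero-m 3j drop out of the ratio.
A: Δ: 2! 8! 0! / 11! → 1/495; sum: t=2:+1/2880 = 1/2880; 3j²(5 1 4; 1 1 -2) = Δ·Π!·Σ² = 2/165  (sign +1)
B: Δ: 2! 8! 0! / 11! → 1/495; sum: t=1:−1/576 = -1/576; 3j²(5 1 4; 0 0 0) = Δ·Π!·Σ² = 5/99  (sign -1)
I_A²/I_B² = (2/165)/(5/99) = 6/25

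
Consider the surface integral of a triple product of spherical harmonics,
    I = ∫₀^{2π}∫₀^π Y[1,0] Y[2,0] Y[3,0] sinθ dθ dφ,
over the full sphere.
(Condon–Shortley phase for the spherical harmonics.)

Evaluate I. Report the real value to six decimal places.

0.247767

m-sum 0 ✓  L=6 even ✓  1≤3≤3 ✓
Π(2lᵢ+1) = 3×5×7 = 105
triangle coeff Δ(1,2,3) = 1/105
Σ_t [0,0]: t=0:+1/4 = 1/4
(3j)²=3/35 [(1 2 3; 0 0 0)], sign=-1
(m-triple is (0,0,0) — same symbol as above.)
⇒ 4πI² = 27/35
I = (+1)√(27/35/(4π)) = 0.24776670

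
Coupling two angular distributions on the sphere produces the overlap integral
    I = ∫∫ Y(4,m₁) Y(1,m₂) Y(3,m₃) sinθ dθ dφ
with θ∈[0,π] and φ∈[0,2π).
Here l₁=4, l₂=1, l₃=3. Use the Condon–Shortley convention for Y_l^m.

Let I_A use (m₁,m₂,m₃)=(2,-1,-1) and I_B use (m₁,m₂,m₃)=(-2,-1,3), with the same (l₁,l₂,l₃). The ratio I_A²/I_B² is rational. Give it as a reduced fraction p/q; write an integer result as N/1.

l's match ⇒ only the (l;m) 3-j factors differ between A and B.
A: triangle coeff Δ(4,1,3) = 1/252; Σ_t [0,0]: t=0:+1/96 = 1/96; (3j)²=5/84 [(4 1 3; 2 -1 -1)], sign=+1
B: triangle coeff Δ(4,1,3) = 1/252; Σ_t [0,0]: t=0:+1/1440 = 1/1440; (3j)²=1/252 [(4 1 3; -2 -1 3)], sign=+1
I_A²/I_B² = (5/84)/(1/252) = 15/1

15/1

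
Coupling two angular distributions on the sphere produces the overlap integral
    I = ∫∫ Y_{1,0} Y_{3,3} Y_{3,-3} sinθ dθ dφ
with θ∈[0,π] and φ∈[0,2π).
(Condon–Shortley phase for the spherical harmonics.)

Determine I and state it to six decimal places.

0.000000

L=7 odd ⇒ parity kills the (l;000) factor ⇒ I = 0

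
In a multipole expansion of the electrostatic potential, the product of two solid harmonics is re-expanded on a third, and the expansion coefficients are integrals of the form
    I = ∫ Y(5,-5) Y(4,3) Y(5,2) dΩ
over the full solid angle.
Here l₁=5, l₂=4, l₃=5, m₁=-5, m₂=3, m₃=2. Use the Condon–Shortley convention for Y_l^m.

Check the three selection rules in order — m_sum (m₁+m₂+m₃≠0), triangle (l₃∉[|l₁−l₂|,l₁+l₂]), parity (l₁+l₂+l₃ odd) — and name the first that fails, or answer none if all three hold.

azimuthal sum: -5 + 3 + 2 = 0  ✓
1 ≤ 5 ≤ 9 (triangle on l)  ✓
L = 5 + 4 + 5 = 14 (even)  ✓

none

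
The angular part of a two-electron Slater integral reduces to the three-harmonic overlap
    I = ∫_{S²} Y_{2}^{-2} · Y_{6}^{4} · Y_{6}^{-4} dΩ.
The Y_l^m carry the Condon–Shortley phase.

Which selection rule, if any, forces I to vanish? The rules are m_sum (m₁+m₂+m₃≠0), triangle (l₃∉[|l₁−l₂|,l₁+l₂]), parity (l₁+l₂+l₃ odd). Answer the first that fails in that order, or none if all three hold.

Σmᵢ = -2  ✗
l₃∈[|l₁−l₂|,l₁+l₂]=[4,8], have l₃=6
Σlᵢ = 14 ⇒ even

m_sum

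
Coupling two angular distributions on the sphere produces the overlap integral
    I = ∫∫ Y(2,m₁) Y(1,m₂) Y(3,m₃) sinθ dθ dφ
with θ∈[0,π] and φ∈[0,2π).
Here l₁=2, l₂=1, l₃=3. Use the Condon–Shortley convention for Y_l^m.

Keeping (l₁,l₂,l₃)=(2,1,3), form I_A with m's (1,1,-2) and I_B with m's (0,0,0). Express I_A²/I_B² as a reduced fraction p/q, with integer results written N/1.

Shared (l₁,l₂,l₃)=(2,1,3): N and (l;000)² cancel in I_A²/I_B².
A: Δ = 0!·4!·2!/7! = 1/105; Racah Σ t=0..0: t=0:+1/12 = 1/12; ⇒ 3j(2 1 3; 1 1 -2)² = 2/21, sgn -1
B: Δ = 0!·4!·2!/7! = 1/105; Racah Σ t=0..0: t=0:+1/4 = 1/4; ⇒ 3j(2 1 3; 0 0 0)² = 3/35, sgn -1
I_A²/I_B² = (2/21)/(3/35) = 10/9

10/9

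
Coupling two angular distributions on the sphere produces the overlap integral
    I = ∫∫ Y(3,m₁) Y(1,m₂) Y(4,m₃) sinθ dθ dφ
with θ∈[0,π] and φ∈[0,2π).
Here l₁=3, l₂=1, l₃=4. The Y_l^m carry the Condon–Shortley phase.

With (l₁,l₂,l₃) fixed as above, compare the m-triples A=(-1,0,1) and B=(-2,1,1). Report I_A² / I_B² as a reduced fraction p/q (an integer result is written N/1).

l's match ⇒ only the (l;m) 3-j factors differ between A and B.
A: triangle coeff Δ(3,1,4) = 1/252; Σ_t [0,0]: t=0:+1/48 = 1/48; (3j)²=5/84 [(3 1 4; -1 0 1)], sign=-1
B: triangle coeff Δ(3,1,4) = 1/252; Σ_t [0,0]: t=0:+1/240 = 1/240; (3j)²=1/84 [(3 1 4; -2 1 1)], sign=-1
I_A²/I_B² = (5/84)/(1/84) = 5/1

5/1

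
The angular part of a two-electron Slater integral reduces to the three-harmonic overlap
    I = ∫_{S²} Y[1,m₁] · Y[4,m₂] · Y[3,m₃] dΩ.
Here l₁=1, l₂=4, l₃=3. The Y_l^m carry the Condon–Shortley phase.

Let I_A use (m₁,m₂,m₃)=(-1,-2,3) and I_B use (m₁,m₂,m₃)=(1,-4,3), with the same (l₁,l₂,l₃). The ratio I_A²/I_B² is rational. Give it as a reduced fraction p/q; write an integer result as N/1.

Shared (l₁,l₂,l₃)=(1,4,3): N and (l;000)² cancel in I_A²/I_B².
A: Δ = 2!·0!·6!/9! = 1/252; Racah Σ t=2..2: t=2:+1/1440 = 1/1440; ⇒ 3j(1 4 3; -1 -2 3)² = 1/252, sgn +1
B: Δ = 2!·0!·6!/9! = 1/252; Racah Σ t=0..0: t=0:+1/1440 = 1/1440; ⇒ 3j(1 4 3; 1 -4 3)² = 1/9, sgn +1
I_A²/I_B² = (1/252)/(1/9) = 1/28

1/28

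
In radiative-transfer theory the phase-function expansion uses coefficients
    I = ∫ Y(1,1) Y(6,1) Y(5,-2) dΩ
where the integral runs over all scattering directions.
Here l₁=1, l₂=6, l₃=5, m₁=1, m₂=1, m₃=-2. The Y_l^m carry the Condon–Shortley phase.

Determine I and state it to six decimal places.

Checks pass: Σm=0; 12 even; l₃=5∈[5,7].
(2·1+1)(2·6+1)(2·5+1) = 429
Δ: 2! 0! 10! / 13! → 1/858
sum: t=1:−1/14400 = -1/14400
3j²(1 6 5; 0 0 0) = Δ·Π!·Σ² = 6/143  (sign +1)
sum: t=0:+1/60480 = 1/60480
3j²(1 6 5; 1 1 -2) = Δ·Π!·Σ² = 5/429  (sign -1)
combine: 4πI² = 429·6/143·5/429 = 30/143
take √, sign -1: I = -0.12920749

-0.129207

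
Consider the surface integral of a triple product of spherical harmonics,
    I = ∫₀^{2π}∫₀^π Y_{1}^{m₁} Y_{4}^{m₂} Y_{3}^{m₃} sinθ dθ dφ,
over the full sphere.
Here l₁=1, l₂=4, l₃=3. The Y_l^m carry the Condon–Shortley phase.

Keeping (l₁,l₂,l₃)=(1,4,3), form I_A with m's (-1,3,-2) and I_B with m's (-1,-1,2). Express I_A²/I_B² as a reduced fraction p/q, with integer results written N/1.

7/1

Shared (l₁,l₂,l₃)=(1,4,3): N and (l;000)² cancel in I_A²/I_B².
A: Δ = 2!·0!·6!/9! = 1/252; Racah Σ t=2..2: t=2:+1/240 = 1/240; ⇒ 3j(1 4 3; -1 3 -2)² = 1/12, sgn -1
B: Δ = 2!·0!·6!/9! = 1/252; Racah Σ t=2..2: t=2:+1/240 = 1/240; ⇒ 3j(1 4 3; -1 -1 2)² = 1/84, sgn -1
I_A²/I_B² = (1/12)/(1/84) = 7/1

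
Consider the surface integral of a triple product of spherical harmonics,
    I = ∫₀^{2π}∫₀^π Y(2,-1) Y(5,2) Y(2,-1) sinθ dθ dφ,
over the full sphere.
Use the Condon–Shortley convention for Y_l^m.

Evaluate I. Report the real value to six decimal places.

0.000000

triangle: need 3≤l₃≤7, have 2; I=0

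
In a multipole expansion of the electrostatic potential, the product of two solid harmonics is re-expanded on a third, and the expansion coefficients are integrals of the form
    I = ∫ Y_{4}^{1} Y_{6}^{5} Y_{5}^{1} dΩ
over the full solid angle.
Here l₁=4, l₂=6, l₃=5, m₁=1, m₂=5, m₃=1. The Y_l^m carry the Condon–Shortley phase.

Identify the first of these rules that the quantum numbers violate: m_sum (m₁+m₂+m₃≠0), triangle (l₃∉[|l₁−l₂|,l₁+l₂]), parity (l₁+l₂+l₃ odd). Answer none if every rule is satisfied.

m_sum

m₁+m₂+m₃ = 1 + 5 + 1 = 7  ✗
triangle: |4−6|=2 ≤ l₃=5 ≤ 4+6=10
parity: l₁+l₂+l₃ = 15 is odd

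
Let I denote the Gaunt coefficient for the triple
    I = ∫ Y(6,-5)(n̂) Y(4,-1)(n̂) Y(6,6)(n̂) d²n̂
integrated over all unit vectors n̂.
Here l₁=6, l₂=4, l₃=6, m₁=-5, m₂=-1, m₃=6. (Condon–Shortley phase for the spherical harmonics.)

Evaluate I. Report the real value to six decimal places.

-0.192803

Rules hold: Σm=0, L=16 even, 2≤6≤10.
N = 13·9·13 = 1521
Δ = 4!·8!·4!/17! = 1/15315300
Racah Σ t=0..4: t=0:+1/829440 t=1:−1/25920 t=2:+1/9216 t=3:−1/25920 t=4:+1/829440 = 7/207360
⇒ 3j(6 4 6; 0 0 0)² = 28/2431, sgn +1
Racah Σ t=3..3: t=3:−1/5806080 = -1/5806080
⇒ 3j(6 4 6; -5 -1 6)² = 165/6188, sgn -1
4πI² = N·(3j₀)²·(3jₘ)² = 135/289
I = -1·√(0.467128/4π) = -0.19280266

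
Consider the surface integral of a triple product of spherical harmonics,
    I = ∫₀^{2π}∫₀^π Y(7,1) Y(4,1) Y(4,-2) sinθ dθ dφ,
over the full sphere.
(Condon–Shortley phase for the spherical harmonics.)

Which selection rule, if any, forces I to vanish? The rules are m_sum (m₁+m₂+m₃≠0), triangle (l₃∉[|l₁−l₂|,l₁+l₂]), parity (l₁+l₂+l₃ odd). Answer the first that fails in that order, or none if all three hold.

Σmᵢ = 0  ✓
l₃∈[|l₁−l₂|,l₁+l₂]=[3,11], have l₃=4  ✓
Σlᵢ = 15 ⇒ odd  ✗

parity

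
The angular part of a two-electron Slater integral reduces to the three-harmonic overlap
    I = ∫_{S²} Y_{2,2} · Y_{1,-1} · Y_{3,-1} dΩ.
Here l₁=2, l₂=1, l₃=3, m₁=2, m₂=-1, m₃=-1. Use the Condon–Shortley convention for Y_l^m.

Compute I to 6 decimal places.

Rules hold: Σm=0, L=6 even, 1≤3≤3.
N = 5·3·7 = 105
Δ = 0!·4!·2!/7! = 1/105
Racah Σ t=0..0: t=0:+1/4 = 1/4
⇒ 3j(2 1 3; 0 0 0)² = 3/35, sgn -1
Racah Σ t=0..0: t=0:+1/48 = 1/48
⇒ 3j(2 1 3; 2 -1 -1)² = 1/105, sgn +1
4πI² = N·(3j₀)²·(3jₘ)² = 3/35
I = -1·√(0.0857143/4π) = -0.08258890

-0.082589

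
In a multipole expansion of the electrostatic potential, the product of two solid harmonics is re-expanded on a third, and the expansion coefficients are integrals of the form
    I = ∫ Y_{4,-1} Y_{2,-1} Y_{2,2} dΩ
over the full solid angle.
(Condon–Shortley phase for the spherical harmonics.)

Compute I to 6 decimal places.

m-sum 0 ✓  L=8 even ✓  2≤2≤6 ✓
Π(2lᵢ+1) = 9×5×5 = 225
triangle coeff Δ(4,2,2) = 1/630
Σ_t [2,2]: t=2:+1/16 = 1/16
(3j)²=2/35 [(4 2 2; 0 0 0)], sign=+1
Σ_t [1,1]: t=1:−1/144 = -1/144
(3j)²=1/126 [(4 2 2; -1 -1 2)], sign=-1
⇒ 4πI² = 5/49
I = (-1)√(5/49/(4π)) = -0.09011188

-0.090112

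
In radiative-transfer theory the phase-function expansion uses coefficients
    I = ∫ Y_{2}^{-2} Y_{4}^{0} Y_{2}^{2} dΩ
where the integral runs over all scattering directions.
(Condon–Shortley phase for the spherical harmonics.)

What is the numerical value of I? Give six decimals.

0.040299

Checks pass: Σm=0; 8 even; l₃=2∈[2,6].
(2·2+1)(2·4+1)(2·2+1) = 225
Δ: 4! 0! 4! / 9! → 1/630
sum: t=2:+1/16 = 1/16
3j²(2 4 2; 0 0 0) = Δ·Π!·Σ² = 2/35  (sign +1)
sum: t=4:+1/576 = 1/576
3j²(2 4 2; -2 0 2) = Δ·Π!·Σ² = 1/630  (sign +1)
combine: 4πI² = 225·2/35·1/630 = 1/49
take √, sign +1: I = 0.04029926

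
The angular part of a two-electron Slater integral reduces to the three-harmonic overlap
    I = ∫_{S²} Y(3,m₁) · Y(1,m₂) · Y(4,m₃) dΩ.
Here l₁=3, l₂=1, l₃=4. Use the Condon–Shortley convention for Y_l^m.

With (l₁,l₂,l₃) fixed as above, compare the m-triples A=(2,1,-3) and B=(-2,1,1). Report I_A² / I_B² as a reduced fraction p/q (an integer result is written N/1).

Same 3,1,4: normalisation and zero-m 3j drop out of the ratio.
A: Δ: 0! 6! 2! / 9! → 1/252; sum: t=0:+1/240 = 1/240; 3j²(3 1 4; 2 1 -3) = Δ·Π!·Σ² = 1/12  (sign -1)
B: Δ: 0! 6! 2! / 9! → 1/252; sum: t=0:+1/240 = 1/240; 3j²(3 1 4; -2 1 1) = Δ·Π!·Σ² = 1/84  (sign -1)
I_A²/I_B² = (1/12)/(1/84) = 7/1

7/1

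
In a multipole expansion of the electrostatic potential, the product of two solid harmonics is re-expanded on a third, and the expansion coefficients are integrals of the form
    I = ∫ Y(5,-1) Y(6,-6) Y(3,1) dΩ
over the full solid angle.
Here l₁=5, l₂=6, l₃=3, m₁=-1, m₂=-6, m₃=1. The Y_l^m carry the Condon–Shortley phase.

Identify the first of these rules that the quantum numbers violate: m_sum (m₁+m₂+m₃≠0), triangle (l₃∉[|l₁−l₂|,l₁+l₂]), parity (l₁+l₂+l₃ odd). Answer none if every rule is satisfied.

Σmᵢ = -6  ✗
l₃∈[|l₁−l₂|,l₁+l₂]=[1,11], have l₃=3
Σlᵢ = 14 ⇒ even

m_sum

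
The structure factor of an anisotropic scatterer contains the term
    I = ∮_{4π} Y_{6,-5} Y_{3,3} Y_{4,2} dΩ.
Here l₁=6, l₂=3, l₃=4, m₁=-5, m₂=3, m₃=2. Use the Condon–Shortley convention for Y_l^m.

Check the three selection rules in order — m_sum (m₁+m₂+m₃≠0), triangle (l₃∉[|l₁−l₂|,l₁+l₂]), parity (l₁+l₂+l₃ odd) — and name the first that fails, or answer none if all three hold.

parity

azimuthal sum: -5 + 3 + 2 = 0  ✓
3 ≤ 4 ≤ 9 (triangle on l)  ✓
L = 6 + 3 + 4 = 13 (odd)  ✗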